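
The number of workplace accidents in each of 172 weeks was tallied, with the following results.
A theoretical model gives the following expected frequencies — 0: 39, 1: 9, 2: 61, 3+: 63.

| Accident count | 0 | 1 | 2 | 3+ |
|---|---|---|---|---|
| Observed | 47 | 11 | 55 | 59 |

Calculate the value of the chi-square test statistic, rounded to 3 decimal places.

0: (47 − 39)²/39 = 64/39 = 1.6410
1: (11 − 9)²/9 = 4/9 = 0.4444
2: (55 − 61)²/61 = 36/61 = 0.5902
3+: (59 − 63)²/63 = 16/63 = 0.2540
Sum = 2.930

2.930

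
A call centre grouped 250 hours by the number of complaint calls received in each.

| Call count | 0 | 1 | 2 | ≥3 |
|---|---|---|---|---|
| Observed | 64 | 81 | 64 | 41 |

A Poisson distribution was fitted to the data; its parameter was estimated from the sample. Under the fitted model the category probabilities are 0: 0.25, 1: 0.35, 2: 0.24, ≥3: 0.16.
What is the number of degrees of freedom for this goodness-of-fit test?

There are k = 4 categories and 1 parameter estimated from the data, so df = 4 − 1 − 1 = 2.

2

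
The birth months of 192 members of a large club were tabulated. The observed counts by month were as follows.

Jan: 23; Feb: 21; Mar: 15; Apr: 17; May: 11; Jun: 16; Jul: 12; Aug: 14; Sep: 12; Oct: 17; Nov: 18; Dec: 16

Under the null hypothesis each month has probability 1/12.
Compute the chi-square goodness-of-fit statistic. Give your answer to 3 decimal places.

8.875

Expected count for each of the 12 categories: 192/12 = 16.
χ² = (23−16)²/16 + (21−16)²/16 + (15−16)²/16 + (17−16)²/16 + (11−16)²/16 + (16−16)²/16 + (12−16)²/16 + (14−16)²/16 + (12−16)²/16 + (17−16)²/16 + (18−16)²/16 + (16−16)²/16
   = 3.0625 + 1.5625 + 0.0625 + 0.0625 + 1.5625 + 0.0000 + 1.0000 + 0.2500 + 1.0000 + 0.0625 + 0.2500 + 0.0000
Sum = 8.875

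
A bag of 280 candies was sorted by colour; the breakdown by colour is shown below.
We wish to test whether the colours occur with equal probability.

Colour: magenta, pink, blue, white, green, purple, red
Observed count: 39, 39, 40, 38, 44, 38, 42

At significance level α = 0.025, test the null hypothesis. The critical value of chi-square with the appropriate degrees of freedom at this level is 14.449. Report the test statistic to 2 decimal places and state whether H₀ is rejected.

0.75; do not reject

Expected count for each of the 7 categories: 280/7 = 40.
cat          O        E   (O−E)²/E
magenta     39       40      0.025
pink        39       40      0.025
blue        40       40      0.000
white       38       40      0.100
green       44       40      0.400
purple      38       40      0.100
red         42       40      0.100
Sum = 0.75
df = 6. Since 0.75 < 14.449, we do not reject H₀.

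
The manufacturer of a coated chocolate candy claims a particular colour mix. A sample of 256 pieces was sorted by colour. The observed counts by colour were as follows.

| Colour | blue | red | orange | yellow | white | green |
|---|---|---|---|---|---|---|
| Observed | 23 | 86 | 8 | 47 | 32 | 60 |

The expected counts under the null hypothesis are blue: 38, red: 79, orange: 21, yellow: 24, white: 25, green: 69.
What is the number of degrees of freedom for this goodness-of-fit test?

There are k = 6 categories and no parameters were estimated from the data, so df = 6 − 1 = 5.

5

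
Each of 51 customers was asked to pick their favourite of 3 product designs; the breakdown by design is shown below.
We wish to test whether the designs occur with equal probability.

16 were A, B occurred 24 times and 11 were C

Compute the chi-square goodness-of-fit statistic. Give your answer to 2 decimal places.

5.06

Expected count for each of the 3 categories: 51/3 = 17.
A: (16 − 17)²/17 = 1/17 = 0.059
B: (24 − 17)²/17 = 49/17 = 2.882
C: (11 − 17)²/17 = 36/17 = 2.118
Sum = 5.06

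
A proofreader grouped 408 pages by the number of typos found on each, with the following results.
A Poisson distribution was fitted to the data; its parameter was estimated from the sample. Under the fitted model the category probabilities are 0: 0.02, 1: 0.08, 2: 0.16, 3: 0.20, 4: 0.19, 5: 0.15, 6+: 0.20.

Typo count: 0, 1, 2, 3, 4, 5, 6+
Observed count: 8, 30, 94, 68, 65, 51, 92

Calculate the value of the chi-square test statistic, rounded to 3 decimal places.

Expected counts E_i = n·p_i: 408×0.02 = 8.16, 408×0.08 = 32.64, 408×0.16 = 65.28, 408×0.20 = 81.6, 408×0.19 = 77.52, 408×0.15 = 61.2, 408×0.20 = 81.6.
χ² = (8−8.16)²/8.16 + (30−32.64)²/32.64 + (94−65.28)²/65.28 + (68−81.6)²/81.6 + (65−77.52)²/77.52 + (51−61.2)²/61.2 + (92−81.6)²/81.6
   = 0.0031 + 0.2135 + 12.6354 + 2.2667 + 2.0221 + 1.7000 + 1.3255
Sum = 20.166

20.166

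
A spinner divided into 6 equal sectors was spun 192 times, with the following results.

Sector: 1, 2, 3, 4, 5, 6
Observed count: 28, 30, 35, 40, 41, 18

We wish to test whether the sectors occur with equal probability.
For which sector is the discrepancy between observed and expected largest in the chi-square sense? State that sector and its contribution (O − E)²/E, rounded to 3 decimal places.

Expected count for each of the 6 categories: 192/6 = 32.
1: (28 − 32)²/32 = 16/32 = 0.5000
2: (30 − 32)²/32 = 4/32 = 0.1250
3: (35 − 32)²/32 = 9/32 = 0.2813
4: (40 − 32)²/32 = 64/32 = 2.0000
5: (41 − 32)²/32 = 81/32 = 2.5313
6: (18 − 32)²/32 = 196/32 = 6.1250
The largest term is for 6: 6.125.

6, 6.125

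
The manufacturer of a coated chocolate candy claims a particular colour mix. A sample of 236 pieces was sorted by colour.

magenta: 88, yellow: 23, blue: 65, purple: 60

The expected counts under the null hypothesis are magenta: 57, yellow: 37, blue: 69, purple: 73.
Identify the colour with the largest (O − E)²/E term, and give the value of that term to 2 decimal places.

χ² = (88−57)²/57 + (23−37)²/37 + (65−69)²/69 + (60−73)²/73
   = 16.860 + 5.297 + 0.232 + 2.315
The largest term is for magenta: 16.86.

magenta, 16.86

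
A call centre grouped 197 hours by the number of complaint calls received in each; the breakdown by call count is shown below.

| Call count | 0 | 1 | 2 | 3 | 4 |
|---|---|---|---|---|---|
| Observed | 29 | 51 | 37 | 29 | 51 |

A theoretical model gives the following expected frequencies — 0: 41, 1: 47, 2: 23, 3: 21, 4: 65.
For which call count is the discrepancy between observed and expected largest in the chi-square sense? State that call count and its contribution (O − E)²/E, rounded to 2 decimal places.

2, 8.52

χ² = (29−41)²/41 + (51−47)²/47 + (37−23)²/23 + (29−21)²/21 + (51−65)²/65
   = 3.512 + 0.340 + 8.522 + 3.048 + 3.015
The largest term is for 2: 8.52.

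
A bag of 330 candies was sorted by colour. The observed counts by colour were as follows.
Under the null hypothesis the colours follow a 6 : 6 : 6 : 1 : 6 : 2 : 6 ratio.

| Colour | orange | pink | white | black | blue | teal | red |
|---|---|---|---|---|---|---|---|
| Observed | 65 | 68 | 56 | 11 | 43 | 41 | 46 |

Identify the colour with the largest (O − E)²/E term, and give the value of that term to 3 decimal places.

teal, 22.050

Ratio total = 33. Expected counts: 330×6/33 = 60, 330×6/33 = 60, 330×6/33 = 60, 330×1/33 = 10, 330×6/33 = 60, 330×2/33 = 20, 330×6/33 = 60.
orange: (65 − 60)²/60 = 25/60 = 0.4167
pink: (68 − 60)²/60 = 64/60 = 1.0667
white: (56 − 60)²/60 = 16/60 = 0.2667
black: (11 − 10)²/10 = 1/10 = 0.1000
blue: (43 − 60)²/60 = 289/60 = 4.8167
teal: (41 − 20)²/20 = 441/20 = 22.0500
red: (46 − 60)²/60 = 196/60 = 3.2667
The largest term is for teal: 22.050.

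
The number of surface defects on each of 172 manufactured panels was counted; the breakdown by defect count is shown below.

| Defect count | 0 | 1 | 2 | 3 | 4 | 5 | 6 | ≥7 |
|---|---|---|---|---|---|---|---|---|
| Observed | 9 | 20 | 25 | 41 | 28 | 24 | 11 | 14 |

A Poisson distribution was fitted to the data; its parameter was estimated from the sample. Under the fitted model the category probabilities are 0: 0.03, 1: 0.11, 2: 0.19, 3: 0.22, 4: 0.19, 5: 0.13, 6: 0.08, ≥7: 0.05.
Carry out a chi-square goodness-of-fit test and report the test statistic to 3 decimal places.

9.723

Expected counts E_i = n·p_i: 172×0.03 = 5.16, 172×0.11 = 18.92, 172×0.19 = 32.68, 172×0.22 = 37.84, 172×0.19 = 32.68, 172×0.13 = 22.36, 172×0.08 = 13.76, 172×0.05 = 8.6.
χ² = (9−5.16)²/5.16 + (20−18.92)²/18.92 + (25−32.68)²/32.68 + (41−37.84)²/37.84 + (28−32.68)²/32.68 + (24−22.36)²/22.36 + (11−13.76)²/13.76 + (14−8.6)²/8.6
   = 2.8577 + 0.0616 + 1.8048 + 0.2639 + 0.6702 + 0.1203 + 0.5536 + 3.3907
Sum = 9.723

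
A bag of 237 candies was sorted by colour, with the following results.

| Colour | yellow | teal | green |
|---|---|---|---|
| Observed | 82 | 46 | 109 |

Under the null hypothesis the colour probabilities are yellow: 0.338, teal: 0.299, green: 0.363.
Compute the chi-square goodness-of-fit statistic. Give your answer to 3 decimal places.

14.901

Expected counts E_i = n·p_i: 237×0.338 = 80.106, 237×0.299 = 70.863, 237×0.363 = 86.031.
yellow: (82 − 80.106)²/80.106 = 3.587236/80.106 = 0.0448
teal: (46 − 70.863)²/70.863 = 618.168769/70.863 = 8.7234
green: (109 − 86.031)²/86.031 = 527.574961/86.031 = 6.1324
Sum = 14.901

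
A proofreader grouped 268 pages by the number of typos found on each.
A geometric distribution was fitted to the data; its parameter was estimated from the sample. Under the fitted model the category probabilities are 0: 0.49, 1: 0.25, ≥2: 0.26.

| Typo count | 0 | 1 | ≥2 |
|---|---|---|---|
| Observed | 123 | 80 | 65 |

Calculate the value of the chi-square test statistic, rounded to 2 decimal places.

3.36

Expected counts E_i = n·p_i: 268×0.49 = 131.32, 268×0.25 = 67, 268×0.26 = 69.68.
χ² = (123−131.32)²/131.32 + (80−67)²/67 + (65−69.68)²/69.68
   = 0.527 + 2.522 + 0.314
Sum = 3.36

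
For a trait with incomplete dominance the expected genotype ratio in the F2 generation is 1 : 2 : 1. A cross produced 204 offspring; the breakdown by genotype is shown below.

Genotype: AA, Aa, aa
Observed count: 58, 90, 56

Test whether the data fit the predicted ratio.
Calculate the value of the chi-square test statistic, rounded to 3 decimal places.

Ratio total = 4. Expected counts: 204×1/4 = 51, 204×2/4 = 102, 204×1/4 = 51.
cat         O        E   (O−E)²/E
AA         58       51     0.9608
Aa         90      102     1.4118
aa         56       51     0.4902
Sum = 2.863

2.863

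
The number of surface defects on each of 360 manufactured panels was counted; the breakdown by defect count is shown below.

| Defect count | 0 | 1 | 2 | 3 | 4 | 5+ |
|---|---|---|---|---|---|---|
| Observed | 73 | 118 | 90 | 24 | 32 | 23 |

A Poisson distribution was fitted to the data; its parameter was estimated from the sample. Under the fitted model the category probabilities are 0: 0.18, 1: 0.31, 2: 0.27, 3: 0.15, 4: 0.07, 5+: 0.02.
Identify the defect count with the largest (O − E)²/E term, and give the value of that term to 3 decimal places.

5+, 34.672

Expected counts E_i = n·p_i: 360×0.18 = 64.8, 360×0.31 = 111.6, 360×0.27 = 97.2, 360×0.15 = 54, 360×0.07 = 25.2, 360×0.02 = 7.2.
0: (73 − 64.8)²/64.8 = 67.24/64.8 = 1.0377
1: (118 − 111.6)²/111.6 = 40.96/111.6 = 0.3670
2: (90 − 97.2)²/97.2 = 51.84/97.2 = 0.5333
3: (24 − 54)²/54 = 900/54 = 16.6667
4: (32 − 25.2)²/25.2 = 46.24/25.2 = 1.8349
5+: (23 − 7.2)²/7.2 = 249.64/7.2 = 34.6722
The largest term is for 5+: 34.672.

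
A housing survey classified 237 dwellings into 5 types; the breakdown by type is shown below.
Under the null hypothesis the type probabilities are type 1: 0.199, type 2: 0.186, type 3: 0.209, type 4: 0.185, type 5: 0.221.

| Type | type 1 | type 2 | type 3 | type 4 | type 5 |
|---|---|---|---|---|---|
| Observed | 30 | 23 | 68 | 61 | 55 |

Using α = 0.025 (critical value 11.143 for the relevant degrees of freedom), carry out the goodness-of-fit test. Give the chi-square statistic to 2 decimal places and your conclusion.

Expected counts E_i = n·p_i: 237×0.199 = 47.163, 237×0.186 = 44.082, 237×0.209 = 49.533, 237×0.185 = 43.845, 237×0.221 = 52.377.
cat         O        E   (O−E)²/E
type 1     30   47.163      6.246
type 2     23   44.082     10.082
type 3     68   49.533      6.885
type 4     61   43.845      6.712
type 5     55   52.377      0.131
Sum = 30.06
df = 4. Since 30.06 > 11.143, we reject H₀.

30.06; reject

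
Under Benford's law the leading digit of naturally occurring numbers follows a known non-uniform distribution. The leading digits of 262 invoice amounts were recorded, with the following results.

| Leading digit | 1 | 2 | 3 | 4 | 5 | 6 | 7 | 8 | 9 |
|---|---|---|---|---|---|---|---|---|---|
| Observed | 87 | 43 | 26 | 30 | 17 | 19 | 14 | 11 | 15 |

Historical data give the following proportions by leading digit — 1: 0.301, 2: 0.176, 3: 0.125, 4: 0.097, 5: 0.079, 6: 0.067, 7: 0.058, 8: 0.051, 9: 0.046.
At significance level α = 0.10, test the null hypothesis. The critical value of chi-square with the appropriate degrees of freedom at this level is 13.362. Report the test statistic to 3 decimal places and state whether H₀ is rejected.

Expected counts E_i = n·p_i: 262×0.301 = 78.862, 262×0.176 = 46.112, 262×0.125 = 32.75, 262×0.097 = 25.414, 262×0.079 = 20.698, 262×0.067 = 17.554, 262×0.058 = 15.196, 262×0.051 = 13.362, 262×0.046 = 12.052.
1: (87 − 78.862)²/78.862 = 66.227044/78.862 = 0.8398
2: (43 − 46.112)²/46.112 = 9.684544/46.112 = 0.2100
3: (26 − 32.75)²/32.75 = 45.5625/32.75 = 1.3912
4: (30 − 25.414)²/25.414 = 21.031396/25.414 = 0.8276
5: (17 − 20.698)²/20.698 = 13.675204/20.698 = 0.6607
6: (19 − 17.554)²/17.554 = 2.090916/17.554 = 0.1191
7: (14 − 15.196)²/15.196 = 1.430416/15.196 = 0.0941
8: (11 − 13.362)²/13.362 = 5.579044/13.362 = 0.4175
9: (15 − 12.052)²/12.052 = 8.690704/12.052 = 0.7211
Sum = 5.281
df = 8. Since 5.281 < 13.362, we do not reject H₀.

5.281; do not reject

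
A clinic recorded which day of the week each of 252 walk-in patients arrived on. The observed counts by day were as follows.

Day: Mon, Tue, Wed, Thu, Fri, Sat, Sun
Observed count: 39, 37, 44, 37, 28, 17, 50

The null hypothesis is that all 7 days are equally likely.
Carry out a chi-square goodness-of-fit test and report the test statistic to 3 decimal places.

Under H₀ each category has probability 1/7, so each expected count is 252/7 = 36.
cat         O        E   (O−E)²/E
Mon        39       36     0.2500
Tue        37       36     0.0278
Wed        44       36     1.7778
Thu        37       36     0.0278
Fri        28       36     1.7778
Sat        17       36    10.0278
Sun        50       36     5.4444
Sum = 19.333

19.333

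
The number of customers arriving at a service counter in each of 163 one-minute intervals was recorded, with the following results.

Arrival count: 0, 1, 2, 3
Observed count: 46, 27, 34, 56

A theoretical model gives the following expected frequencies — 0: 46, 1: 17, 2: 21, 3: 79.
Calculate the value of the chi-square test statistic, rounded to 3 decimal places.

20.626

0: (46 − 46)²/46 = 0/46 = 0.0000
1: (27 − 17)²/17 = 100/17 = 5.8824
2: (34 − 21)²/21 = 169/21 = 8.0476
3: (56 − 79)²/79 = 529/79 = 6.6962
Sum = 20.626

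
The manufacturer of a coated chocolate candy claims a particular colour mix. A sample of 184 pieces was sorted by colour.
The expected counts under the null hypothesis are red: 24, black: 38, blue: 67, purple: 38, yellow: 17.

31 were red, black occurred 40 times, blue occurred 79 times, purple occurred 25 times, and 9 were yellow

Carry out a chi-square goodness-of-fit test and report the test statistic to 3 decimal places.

12.508

χ² = (31−24)²/24 + (40−38)²/38 + (79−67)²/67 + (25−38)²/38 + (9−17)²/17
   = 2.0417 + 0.1053 + 2.1493 + 4.4474 + 3.7647
Sum = 12.508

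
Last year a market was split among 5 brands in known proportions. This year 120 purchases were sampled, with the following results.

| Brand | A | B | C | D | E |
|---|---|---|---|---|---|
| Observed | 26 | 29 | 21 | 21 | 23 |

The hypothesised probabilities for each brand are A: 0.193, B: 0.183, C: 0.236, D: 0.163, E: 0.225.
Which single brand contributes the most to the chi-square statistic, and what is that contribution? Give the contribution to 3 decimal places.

B, 2.257

Expected counts E_i = n·p_i: 120×0.193 = 23.16, 120×0.183 = 21.96, 120×0.236 = 28.32, 120×0.163 = 19.56, 120×0.225 = 27.
cat         O        E   (O−E)²/E
A          26    23.16     0.3483
B          29    21.96     2.2569
C          21    28.32     1.8920
D          21    19.56     0.1060
E          23       27     0.5926
The largest term is for B: 2.257.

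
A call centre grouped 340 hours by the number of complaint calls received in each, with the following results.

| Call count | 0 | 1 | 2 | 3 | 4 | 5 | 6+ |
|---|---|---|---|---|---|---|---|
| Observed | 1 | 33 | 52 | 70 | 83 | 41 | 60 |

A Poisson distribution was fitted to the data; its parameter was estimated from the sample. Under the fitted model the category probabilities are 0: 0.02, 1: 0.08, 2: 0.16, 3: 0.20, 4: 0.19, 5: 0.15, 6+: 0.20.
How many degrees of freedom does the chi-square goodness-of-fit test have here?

There are k = 7 categories and 1 parameter estimated from the data, so df = 7 − 1 − 1 = 5.

5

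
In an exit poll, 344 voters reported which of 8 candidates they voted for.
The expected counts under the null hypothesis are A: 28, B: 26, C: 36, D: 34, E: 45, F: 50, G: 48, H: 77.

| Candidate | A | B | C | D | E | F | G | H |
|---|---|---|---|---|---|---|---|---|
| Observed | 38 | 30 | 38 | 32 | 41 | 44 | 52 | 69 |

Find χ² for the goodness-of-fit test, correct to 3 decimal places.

6.656

A: (38 − 28)²/28 = 100/28 = 3.5714
B: (30 − 26)²/26 = 16/26 = 0.6154
C: (38 − 36)²/36 = 4/36 = 0.1111
D: (32 − 34)²/34 = 4/34 = 0.1176
E: (41 − 45)²/45 = 16/45 = 0.3556
F: (44 − 50)²/50 = 36/50 = 0.7200
G: (52 − 48)²/48 = 16/48 = 0.3333
H: (69 − 77)²/77 = 64/77 = 0.8312
Sum = 6.656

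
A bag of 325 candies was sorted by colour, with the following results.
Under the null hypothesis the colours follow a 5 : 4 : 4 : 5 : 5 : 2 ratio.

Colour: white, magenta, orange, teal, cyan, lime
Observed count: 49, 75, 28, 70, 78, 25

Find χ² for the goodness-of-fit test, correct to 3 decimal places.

28.212

Ratio total = 25. Expected counts: 325×5/25 = 65, 325×4/25 = 52, 325×4/25 = 52, 325×5/25 = 65, 325×5/25 = 65, 325×2/25 = 26.
cat          O        E   (O−E)²/E
white       49       65     3.9385
magenta     75       52    10.1731
orange      28       52    11.0769
teal        70       65     0.3846
cyan        78       65     2.6000
lime        25       26     0.0385
Sum = 28.212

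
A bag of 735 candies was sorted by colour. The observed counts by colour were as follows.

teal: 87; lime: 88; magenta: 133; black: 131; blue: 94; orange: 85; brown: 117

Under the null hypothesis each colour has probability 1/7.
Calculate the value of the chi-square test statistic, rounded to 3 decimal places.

Expected count for each of the 7 categories: 735/7 = 105.
cat          O        E   (O−E)²/E
teal        87      105     3.0857
lime        88      105     2.7524
magenta    133      105     7.4667
black      131      105     6.4381
blue        94      105     1.1524
orange      85      105     3.8095
brown      117      105     1.3714
Sum = 26.076

26.076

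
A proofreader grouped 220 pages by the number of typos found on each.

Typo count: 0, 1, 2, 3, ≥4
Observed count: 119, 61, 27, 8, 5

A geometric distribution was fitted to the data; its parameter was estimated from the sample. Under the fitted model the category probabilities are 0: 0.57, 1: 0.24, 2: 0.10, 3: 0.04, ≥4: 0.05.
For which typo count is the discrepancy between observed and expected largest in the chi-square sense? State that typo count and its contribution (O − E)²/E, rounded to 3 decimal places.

Expected counts E_i = n·p_i: 220×0.57 = 125.4, 220×0.24 = 52.8, 220×0.10 = 22, 220×0.04 = 8.8, 220×0.05 = 11.
0: (119 − 125.4)²/125.4 = 40.96/125.4 = 0.3266
1: (61 − 52.8)²/52.8 = 67.24/52.8 = 1.2735
2: (27 − 22)²/22 = 25/22 = 1.1364
3: (8 − 8.8)²/8.8 = 0.64/8.8 = 0.0727
≥4: (5 − 11)²/11 = 36/11 = 3.2727
The largest term is for ≥4: 3.273.

≥4, 3.273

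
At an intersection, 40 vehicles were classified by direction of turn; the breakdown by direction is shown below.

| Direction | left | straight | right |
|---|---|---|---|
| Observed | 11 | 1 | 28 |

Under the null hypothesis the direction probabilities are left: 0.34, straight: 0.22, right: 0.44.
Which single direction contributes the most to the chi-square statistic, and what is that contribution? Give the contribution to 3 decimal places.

Expected counts E_i = n·p_i: 40×0.34 = 13.6, 40×0.22 = 8.8, 40×0.44 = 17.6.
left: (11 − 13.6)²/13.6 = 6.76/13.6 = 0.4971
straight: (1 − 8.8)²/8.8 = 60.84/8.8 = 6.9136
right: (28 − 17.6)²/17.6 = 108.16/17.6 = 6.1455
The largest term is for straight: 6.914.

straight, 6.914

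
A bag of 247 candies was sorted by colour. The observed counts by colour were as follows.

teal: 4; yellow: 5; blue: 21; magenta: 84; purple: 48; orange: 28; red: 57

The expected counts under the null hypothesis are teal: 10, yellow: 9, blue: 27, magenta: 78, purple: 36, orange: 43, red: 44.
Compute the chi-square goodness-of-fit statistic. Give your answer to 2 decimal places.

teal: (4 − 10)²/10 = 36/10 = 3.600
yellow: (5 − 9)²/9 = 16/9 = 1.778
blue: (21 − 27)²/27 = 36/27 = 1.333
magenta: (84 − 78)²/78 = 36/78 = 0.462
purple: (48 − 36)²/36 = 144/36 = 4.000
orange: (28 − 43)²/43 = 225/43 = 5.233
red: (57 − 44)²/44 = 169/44 = 3.841
Sum = 20.25

20.25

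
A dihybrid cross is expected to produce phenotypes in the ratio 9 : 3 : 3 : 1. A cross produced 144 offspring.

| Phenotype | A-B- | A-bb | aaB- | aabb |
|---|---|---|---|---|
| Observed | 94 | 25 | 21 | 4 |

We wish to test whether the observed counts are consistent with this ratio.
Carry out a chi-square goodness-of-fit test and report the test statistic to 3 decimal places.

6.346

Ratio total = 16. Expected counts: 144×9/16 = 81, 144×3/16 = 27, 144×3/16 = 27, 144×1/16 = 9.
cat         O        E   (O−E)²/E
A-B-       94       81     2.0864
A-bb       25       27     0.1481
aaB-       21       27     1.3333
aabb        4        9     2.7778
Sum = 6.346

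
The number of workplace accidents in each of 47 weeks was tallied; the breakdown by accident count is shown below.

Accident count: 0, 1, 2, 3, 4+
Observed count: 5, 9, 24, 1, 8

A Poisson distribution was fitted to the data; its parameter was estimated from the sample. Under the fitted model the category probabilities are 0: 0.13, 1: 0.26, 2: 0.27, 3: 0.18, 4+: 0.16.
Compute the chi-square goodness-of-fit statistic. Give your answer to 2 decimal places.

17.74

Expected counts E_i = n·p_i: 47×0.13 = 6.11, 47×0.26 = 12.22, 47×0.27 = 12.69, 47×0.18 = 8.46, 47×0.16 = 7.52.
0: (5 − 6.11)²/6.11 = 1.2321/6.11 = 0.202
1: (9 − 12.22)²/12.22 = 10.3684/12.22 = 0.848
2: (24 − 12.69)²/12.69 = 127.9161/12.69 = 10.080
3: (1 − 8.46)²/8.46 = 55.6516/8.46 = 6.578
4+: (8 − 7.52)²/7.52 = 0.2304/7.52 = 0.031
Sum = 17.74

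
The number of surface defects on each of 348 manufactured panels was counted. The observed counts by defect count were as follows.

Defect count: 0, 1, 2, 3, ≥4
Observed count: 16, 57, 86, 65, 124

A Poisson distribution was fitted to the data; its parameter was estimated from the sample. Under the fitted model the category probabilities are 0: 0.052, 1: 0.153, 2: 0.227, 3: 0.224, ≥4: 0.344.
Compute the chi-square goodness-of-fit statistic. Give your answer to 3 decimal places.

Expected counts E_i = n·p_i: 348×0.052 = 18.096, 348×0.153 = 53.244, 348×0.227 = 78.996, 348×0.224 = 77.952, 348×0.344 = 119.712.
χ² = (16−18.096)²/18.096 + (57−53.244)²/53.244 + (86−78.996)²/78.996 + (65−77.952)²/77.952 + (124−119.712)²/119.712
   = 0.2428 + 0.2650 + 0.6210 + 2.1520 + 0.1536
Sum = 3.434

3.434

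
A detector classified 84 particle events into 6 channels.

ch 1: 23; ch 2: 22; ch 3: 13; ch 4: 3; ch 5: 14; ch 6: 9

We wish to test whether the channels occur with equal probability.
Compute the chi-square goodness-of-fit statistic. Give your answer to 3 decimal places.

Under H₀ each category has probability 1/6, so each expected count is 84/6 = 14.
ch 1: (23 − 14)²/14 = 81/14 = 5.7857
ch 2: (22 − 14)²/14 = 64/14 = 4.5714
ch 3: (13 − 14)²/14 = 1/14 = 0.0714
ch 4: (3 − 14)²/14 = 121/14 = 8.6429
ch 5: (14 − 14)²/14 = 0/14 = 0.0000
ch 6: (9 − 14)²/14 = 25/14 = 1.7857
Sum = 20.857

20.857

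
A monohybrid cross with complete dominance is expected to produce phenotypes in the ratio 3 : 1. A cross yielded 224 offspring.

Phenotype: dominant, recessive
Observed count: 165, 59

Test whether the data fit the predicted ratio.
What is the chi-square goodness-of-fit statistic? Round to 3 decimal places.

Ratio total = 4. Expected counts: 224×3/4 = 168, 224×1/4 = 56.
χ² = (165−168)²/168 + (59−56)²/56
   = 0.0536 + 0.1607
Sum = 0.214

0.214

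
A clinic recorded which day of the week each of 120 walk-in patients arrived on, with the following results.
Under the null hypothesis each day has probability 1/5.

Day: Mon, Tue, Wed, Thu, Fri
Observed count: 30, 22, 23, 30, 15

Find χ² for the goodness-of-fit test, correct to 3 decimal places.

Under H₀ each category has probability 1/5, so each expected count is 120/5 = 24.
cat         O        E   (O−E)²/E
Mon        30       24     1.5000
Tue        22       24     0.1667
Wed        23       24     0.0417
Thu        30       24     1.5000
Fri        15       24     3.3750
Sum = 6.583

6.583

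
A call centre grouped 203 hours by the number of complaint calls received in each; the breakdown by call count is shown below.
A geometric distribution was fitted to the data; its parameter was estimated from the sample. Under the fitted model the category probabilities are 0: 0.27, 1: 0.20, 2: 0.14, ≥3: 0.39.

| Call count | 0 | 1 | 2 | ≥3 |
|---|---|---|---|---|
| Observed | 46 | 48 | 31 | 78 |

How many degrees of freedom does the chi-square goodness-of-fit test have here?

There are k = 4 categories and 1 parameter estimated from the data, so df = 4 − 1 − 1 = 2.

2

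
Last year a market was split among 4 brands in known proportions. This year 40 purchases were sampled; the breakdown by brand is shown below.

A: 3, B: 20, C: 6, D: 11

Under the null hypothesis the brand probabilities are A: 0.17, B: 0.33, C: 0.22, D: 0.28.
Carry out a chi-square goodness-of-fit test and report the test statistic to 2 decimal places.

6.52

Expected counts E_i = n·p_i: 40×0.17 = 6.8, 40×0.33 = 13.2, 40×0.22 = 8.8, 40×0.28 = 11.2.
A: (3 − 6.8)²/6.8 = 14.44/6.8 = 2.124
B: (20 − 13.2)²/13.2 = 46.24/13.2 = 3.503
C: (6 − 8.8)²/8.8 = 7.84/8.8 = 0.891
D: (11 − 11.2)²/11.2 = 0.04/11.2 = 0.004
Sum = 6.52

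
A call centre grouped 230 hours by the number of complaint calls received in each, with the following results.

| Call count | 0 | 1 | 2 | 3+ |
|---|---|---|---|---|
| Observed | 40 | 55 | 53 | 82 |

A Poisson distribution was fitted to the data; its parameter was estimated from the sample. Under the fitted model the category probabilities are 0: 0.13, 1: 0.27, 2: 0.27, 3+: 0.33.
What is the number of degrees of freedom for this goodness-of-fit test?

There are k = 4 categories and 1 parameter estimated from the data, so df = 4 − 1 − 1 = 2.

2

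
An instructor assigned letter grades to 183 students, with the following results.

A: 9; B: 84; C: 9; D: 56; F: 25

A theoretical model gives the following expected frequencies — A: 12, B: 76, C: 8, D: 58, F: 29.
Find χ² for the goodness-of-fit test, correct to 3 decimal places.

χ² = (9−12)²/12 + (84−76)²/76 + (9−8)²/8 + (56−58)²/58 + (25−29)²/29
   = 0.7500 + 0.8421 + 0.1250 + 0.0690 + 0.5517
Sum = 2.338

2.338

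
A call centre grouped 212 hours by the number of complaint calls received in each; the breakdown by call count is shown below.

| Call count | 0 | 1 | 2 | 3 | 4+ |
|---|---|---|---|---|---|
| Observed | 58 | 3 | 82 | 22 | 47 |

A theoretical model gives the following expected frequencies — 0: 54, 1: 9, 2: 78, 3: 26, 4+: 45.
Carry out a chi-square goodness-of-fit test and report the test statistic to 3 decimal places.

cat         O        E   (O−E)²/E
0          58       54     0.2963
1           3        9     4.0000
2          82       78     0.2051
3          22       26     0.6154
4+         47       45     0.0889
Sum = 5.206

5.206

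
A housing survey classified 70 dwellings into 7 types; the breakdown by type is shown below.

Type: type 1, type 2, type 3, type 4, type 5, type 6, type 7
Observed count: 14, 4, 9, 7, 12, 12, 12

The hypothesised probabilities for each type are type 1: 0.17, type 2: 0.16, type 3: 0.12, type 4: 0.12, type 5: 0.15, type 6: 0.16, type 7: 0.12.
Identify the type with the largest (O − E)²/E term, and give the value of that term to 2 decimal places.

Expected counts E_i = n·p_i: 70×0.17 = 11.9, 70×0.16 = 11.2, 70×0.12 = 8.4, 70×0.12 = 8.4, 70×0.15 = 10.5, 70×0.16 = 11.2, 70×0.12 = 8.4.
type 1: (14 − 11.9)²/11.9 = 4.41/11.9 = 0.371
type 2: (4 − 11.2)²/11.2 = 51.84/11.2 = 4.629
type 3: (9 − 8.4)²/8.4 = 0.36/8.4 = 0.043
type 4: (7 − 8.4)²/8.4 = 1.96/8.4 = 0.233
type 5: (12 − 10.5)²/10.5 = 2.25/10.5 = 0.214
type 6: (12 − 11.2)²/11.2 = 0.64/11.2 = 0.057
type 7: (12 − 8.4)²/8.4 = 12.96/8.4 = 1.543
The largest term is for type 2: 4.63.

type 2, 4.63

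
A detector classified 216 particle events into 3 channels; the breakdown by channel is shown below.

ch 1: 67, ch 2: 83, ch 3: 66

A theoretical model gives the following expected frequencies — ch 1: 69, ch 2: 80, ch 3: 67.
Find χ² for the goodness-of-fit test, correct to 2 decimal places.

cat         O        E   (O−E)²/E
ch 1       67       69      0.058
ch 2       83       80      0.113
ch 3       66       67      0.015
Sum = 0.19

0.19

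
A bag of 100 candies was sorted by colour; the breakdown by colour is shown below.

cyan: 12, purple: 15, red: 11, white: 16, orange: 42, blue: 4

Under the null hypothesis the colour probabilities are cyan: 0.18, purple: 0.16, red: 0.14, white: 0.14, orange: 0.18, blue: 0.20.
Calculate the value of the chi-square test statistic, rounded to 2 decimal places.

Expected counts E_i = n·p_i: 100×0.18 = 18, 100×0.16 = 16, 100×0.14 = 14, 100×0.14 = 14, 100×0.18 = 18, 100×0.20 = 20.
cyan: (12 − 18)²/18 = 36/18 = 2.000
purple: (15 − 16)²/16 = 1/16 = 0.063
red: (11 − 14)²/14 = 9/14 = 0.643
white: (16 − 14)²/14 = 4/14 = 0.286
orange: (42 − 18)²/18 = 576/18 = 32.000
blue: (4 − 20)²/20 = 256/20 = 12.800
Sum = 47.79

47.79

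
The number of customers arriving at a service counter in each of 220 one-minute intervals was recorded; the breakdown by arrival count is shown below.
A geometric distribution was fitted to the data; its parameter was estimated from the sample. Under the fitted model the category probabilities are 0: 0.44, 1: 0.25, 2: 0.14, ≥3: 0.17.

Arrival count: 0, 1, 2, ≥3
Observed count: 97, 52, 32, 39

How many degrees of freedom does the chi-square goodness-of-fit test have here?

There are k = 4 categories and 1 parameter estimated from the data, so df = 4 − 1 − 1 = 2.

2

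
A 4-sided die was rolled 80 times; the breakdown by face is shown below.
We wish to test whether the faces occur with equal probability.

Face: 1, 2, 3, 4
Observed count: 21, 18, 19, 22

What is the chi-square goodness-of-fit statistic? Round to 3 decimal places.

0.500

Expected count for each of the 4 categories: 80/4 = 20.
1: (21 − 20)²/20 = 1/20 = 0.0500
2: (18 − 20)²/20 = 4/20 = 0.2000
3: (19 − 20)²/20 = 1/20 = 0.0500
4: (22 − 20)²/20 = 4/20 = 0.2000
Sum = 0.500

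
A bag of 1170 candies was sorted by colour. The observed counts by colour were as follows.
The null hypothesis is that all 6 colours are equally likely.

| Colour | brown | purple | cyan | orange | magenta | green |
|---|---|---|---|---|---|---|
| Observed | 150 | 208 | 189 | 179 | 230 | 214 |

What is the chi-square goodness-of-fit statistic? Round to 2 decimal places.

20.88

Under H₀ each category has probability 1/6, so each expected count is 1170/6 = 195.
χ² = (150−195)²/195 + (208−195)²/195 + (189−195)²/195 + (179−195)²/195 + (230−195)²/195 + (214−195)²/195
   = 10.385 + 0.867 + 0.185 + 1.313 + 6.282 + 1.851
Sum = 20.88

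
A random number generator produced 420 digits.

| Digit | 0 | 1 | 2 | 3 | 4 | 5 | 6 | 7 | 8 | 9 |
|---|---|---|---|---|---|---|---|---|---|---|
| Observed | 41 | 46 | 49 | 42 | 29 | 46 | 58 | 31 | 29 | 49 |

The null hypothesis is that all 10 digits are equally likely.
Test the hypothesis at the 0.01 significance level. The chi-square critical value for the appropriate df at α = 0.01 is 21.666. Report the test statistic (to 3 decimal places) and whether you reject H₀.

Expected count for each of the 10 categories: 420/10 = 42.
0: (41 − 42)²/42 = 1/42 = 0.0238
1: (46 − 42)²/42 = 16/42 = 0.3810
2: (49 − 42)²/42 = 49/42 = 1.1667
3: (42 − 42)²/42 = 0/42 = 0.0000
4: (29 − 42)²/42 = 169/42 = 4.0238
5: (46 − 42)²/42 = 16/42 = 0.3810
6: (58 − 42)²/42 = 256/42 = 6.0952
7: (31 − 42)²/42 = 121/42 = 2.8810
8: (29 − 42)²/42 = 169/42 = 4.0238
9: (49 − 42)²/42 = 49/42 = 1.1667
Sum = 20.143
df = 9. Since 20.143 < 21.666, we do not reject H₀.

20.143; do not reject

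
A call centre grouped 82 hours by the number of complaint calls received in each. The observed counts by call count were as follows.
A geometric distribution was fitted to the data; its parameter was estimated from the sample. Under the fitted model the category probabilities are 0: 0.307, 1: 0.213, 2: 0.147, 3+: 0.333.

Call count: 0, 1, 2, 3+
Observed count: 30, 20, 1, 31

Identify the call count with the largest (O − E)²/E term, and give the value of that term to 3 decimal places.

Expected counts E_i = n·p_i: 82×0.307 = 25.174, 82×0.213 = 17.466, 82×0.147 = 12.054, 82×0.333 = 27.306.
χ² = (30−25.174)²/25.174 + (20−17.466)²/17.466 + (1−12.054)²/12.054 + (31−27.306)²/27.306
   = 0.9252 + 0.3676 + 10.1370 + 0.4997
The largest term is for 2: 10.137.

2, 10.137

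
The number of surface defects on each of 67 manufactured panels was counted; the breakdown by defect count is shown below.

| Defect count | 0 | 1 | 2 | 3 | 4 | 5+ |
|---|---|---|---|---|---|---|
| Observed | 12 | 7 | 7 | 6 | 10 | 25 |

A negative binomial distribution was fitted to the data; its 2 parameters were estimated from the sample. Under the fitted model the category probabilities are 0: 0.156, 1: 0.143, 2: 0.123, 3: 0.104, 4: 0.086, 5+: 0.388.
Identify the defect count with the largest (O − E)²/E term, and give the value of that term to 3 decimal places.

4, 3.117

Expected counts E_i = n·p_i: 67×0.156 = 10.452, 67×0.143 = 9.581, 67×0.123 = 8.241, 67×0.104 = 6.968, 67×0.086 = 5.762, 67×0.388 = 25.996.
cat         O        E   (O−E)²/E
0          12   10.452     0.2293
1           7    9.581     0.6953
2           7    8.241     0.1869
3           6    6.968     0.1345
4          10    5.762     3.1171
5+         25   25.996     0.0382
The largest term is for 4: 3.117.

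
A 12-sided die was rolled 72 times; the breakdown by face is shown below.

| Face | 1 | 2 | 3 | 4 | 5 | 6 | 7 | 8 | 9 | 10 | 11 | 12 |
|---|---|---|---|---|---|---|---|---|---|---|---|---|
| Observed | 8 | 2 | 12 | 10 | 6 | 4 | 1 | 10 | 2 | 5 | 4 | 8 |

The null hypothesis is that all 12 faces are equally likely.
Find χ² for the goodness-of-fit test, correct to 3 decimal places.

23.667

Expected count for each of the 12 categories: 72/12 = 6.
1: (8 − 6)²/6 = 4/6 = 0.6667
2: (2 − 6)²/6 = 16/6 = 2.6667
3: (12 − 6)²/6 = 36/6 = 6.0000
4: (10 − 6)²/6 = 16/6 = 2.6667
5: (6 − 6)²/6 = 0/6 = 0.0000
6: (4 − 6)²/6 = 4/6 = 0.6667
7: (1 − 6)²/6 = 25/6 = 4.1667
8: (10 − 6)²/6 = 16/6 = 2.6667
9: (2 − 6)²/6 = 16/6 = 2.6667
10: (5 − 6)²/6 = 1/6 = 0.1667
11: (4 − 6)²/6 = 4/6 = 0.6667
12: (8 − 6)²/6 = 4/6 = 0.6667
Sum = 23.667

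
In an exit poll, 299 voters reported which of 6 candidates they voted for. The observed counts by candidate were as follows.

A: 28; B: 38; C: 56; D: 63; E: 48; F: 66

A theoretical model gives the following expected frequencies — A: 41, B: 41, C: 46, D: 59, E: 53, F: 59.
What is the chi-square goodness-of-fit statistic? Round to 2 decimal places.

8.09

A: (28 − 41)²/41 = 169/41 = 4.122
B: (38 − 41)²/41 = 9/41 = 0.220
C: (56 − 46)²/46 = 100/46 = 2.174
D: (63 − 59)²/59 = 16/59 = 0.271
E: (48 − 53)²/53 = 25/53 = 0.472
F: (66 − 59)²/59 = 49/59 = 0.831
Sum = 8.09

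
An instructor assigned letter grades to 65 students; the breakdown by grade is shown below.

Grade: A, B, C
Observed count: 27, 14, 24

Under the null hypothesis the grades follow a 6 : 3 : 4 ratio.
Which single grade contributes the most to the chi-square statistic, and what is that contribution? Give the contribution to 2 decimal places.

Ratio total = 13. Expected counts: 65×6/13 = 30, 65×3/13 = 15, 65×4/13 = 20.
cat         O        E   (O−E)²/E
A          27       30      0.300
B          14       15      0.067
C          24       20      0.800
The largest term is for C: 0.80.

C, 0.80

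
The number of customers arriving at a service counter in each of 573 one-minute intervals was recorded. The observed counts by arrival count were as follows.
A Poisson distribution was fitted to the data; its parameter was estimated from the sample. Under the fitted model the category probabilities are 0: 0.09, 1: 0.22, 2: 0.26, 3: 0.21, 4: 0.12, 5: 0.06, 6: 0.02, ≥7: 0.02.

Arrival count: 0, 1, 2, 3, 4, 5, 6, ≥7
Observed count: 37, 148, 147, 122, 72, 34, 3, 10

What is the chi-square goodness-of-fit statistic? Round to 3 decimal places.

Expected counts E_i = n·p_i: 573×0.09 = 51.57, 573×0.22 = 126.06, 573×0.26 = 148.98, 573×0.21 = 120.33, 573×0.12 = 68.76, 573×0.06 = 34.38, 573×0.02 = 11.46, 573×0.02 = 11.46.
0: (37 − 51.57)²/51.57 = 212.2849/51.57 = 4.1164
1: (148 − 126.06)²/126.06 = 481.3636/126.06 = 3.8185
2: (147 − 148.98)²/148.98 = 3.9204/148.98 = 0.0263
3: (122 − 120.33)²/120.33 = 2.7889/120.33 = 0.0232
4: (72 − 68.76)²/68.76 = 10.4976/68.76 = 0.1527
5: (34 − 34.38)²/34.38 = 0.1444/34.38 = 0.0042
6: (3 − 11.46)²/11.46 = 71.5716/11.46 = 6.2453
≥7: (10 − 11.46)²/11.46 = 2.1316/11.46 = 0.1860
Sum = 14.573

14.573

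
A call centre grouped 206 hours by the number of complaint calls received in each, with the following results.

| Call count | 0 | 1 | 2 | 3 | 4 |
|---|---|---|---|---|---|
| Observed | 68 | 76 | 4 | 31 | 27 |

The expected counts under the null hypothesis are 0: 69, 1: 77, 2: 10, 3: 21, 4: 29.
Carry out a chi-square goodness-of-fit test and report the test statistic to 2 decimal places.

8.53

0: (68 − 69)²/69 = 1/69 = 0.014
1: (76 − 77)²/77 = 1/77 = 0.013
2: (4 − 10)²/10 = 36/10 = 3.600
3: (31 − 21)²/21 = 100/21 = 4.762
4: (27 − 29)²/29 = 4/29 = 0.138
Sum = 8.53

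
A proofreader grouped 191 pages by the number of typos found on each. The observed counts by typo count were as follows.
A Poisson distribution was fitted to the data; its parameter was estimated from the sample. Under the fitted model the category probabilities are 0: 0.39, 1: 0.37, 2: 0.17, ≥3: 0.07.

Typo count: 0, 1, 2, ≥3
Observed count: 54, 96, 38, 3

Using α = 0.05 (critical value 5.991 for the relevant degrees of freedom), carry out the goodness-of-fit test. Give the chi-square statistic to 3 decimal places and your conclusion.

23.700; reject

Expected counts E_i = n·p_i: 191×0.39 = 74.49, 191×0.37 = 70.67, 191×0.17 = 32.47, 191×0.07 = 13.37.
cat         O        E   (O−E)²/E
0          54    74.49     5.6362
1          96    70.67     9.0789
2          38    32.47     0.9418
≥3          3    13.37     8.0431
Sum = 23.700
df = 2. Since 23.700 > 5.991, we reject H₀.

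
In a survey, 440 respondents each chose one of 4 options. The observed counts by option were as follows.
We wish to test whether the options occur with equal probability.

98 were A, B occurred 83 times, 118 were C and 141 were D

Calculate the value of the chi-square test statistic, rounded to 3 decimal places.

Expected count for each of the 4 categories: 440/4 = 110.
cat         O        E   (O−E)²/E
A          98      110     1.3091
B          83      110     6.6273
C         118      110     0.5818
D         141      110     8.7364
Sum = 17.255

17.255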